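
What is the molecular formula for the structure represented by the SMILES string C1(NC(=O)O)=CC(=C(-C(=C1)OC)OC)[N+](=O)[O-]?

Heavy atoms from the SMILES: 9 C, 2 N, 6 O.
Implicit hydrogens by atom environment:
  4 × C (aromatic): no H
  4 × O: no H
  2 × C: 3 H each → 6
  2 × C (aromatic): 1 H each → 2
  1 × C: no H
  1 × N: 1 H
  1 × N (charge +1): no H
  1 × O: 1 H
  1 × O (charge -1): no H
  Total hydrogens = 10.
Molecular formula: C9H10N2O6

C9H10N2O6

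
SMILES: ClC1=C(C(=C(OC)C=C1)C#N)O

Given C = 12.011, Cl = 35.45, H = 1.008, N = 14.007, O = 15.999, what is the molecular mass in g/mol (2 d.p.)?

Molecular formula: C8H6ClNO2.
M = 8×12.011 + 1×35.45 + 6×1.008 + 1×14.007 + 2×15.999 = 183.59 g/mol.

183.59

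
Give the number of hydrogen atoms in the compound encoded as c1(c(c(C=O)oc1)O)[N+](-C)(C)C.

Hydrogens are implicit in SMILES; fill each atom to its normal valence:
  3 × C: 3 H each → 9
  3 × C (aromatic): no H
  1 × C (aromatic): 1 H
  1 × C: 1 H
  1 × N (charge +1): no H
  1 × O: 1 H
  1 × O (aromatic): no H
  1 × O: no H
  Total hydrogens = 12.

12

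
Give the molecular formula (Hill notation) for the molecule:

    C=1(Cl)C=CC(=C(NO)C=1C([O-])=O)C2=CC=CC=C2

C13H9ClNO3-

Heavy atoms from the SMILES: 13 C, 1 Cl, 1 N, 3 O.
Implicit hydrogens by atom environment:
  7 × C (aromatic): 1 H each → 7
  5 × C (aromatic): no H
  1 × C: no H
  1 × Cl: no H
  1 × N: 1 H
  1 × O: 1 H
  1 × O: no H
  1 × O (charge -1): no H
  Total hydrogens = 9.
Net charge -1.
Molecular formula: C13H9ClNO3-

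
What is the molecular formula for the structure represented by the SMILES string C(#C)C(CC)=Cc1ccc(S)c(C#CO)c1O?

C14H12O2S

Heavy atoms from the SMILES: 14 C, 2 O, 1 S.
Implicit hydrogens by atom environment:
  4 × C (aromatic): no H
  4 × C: no H
  2 × C (aromatic): 1 H each → 2
  2 × C: 1 H each → 2
  2 × O: 1 H each → 2
  1 × C: 3 H
  1 × C: 2 H
  1 × S: 1 H
  Total hydrogens = 12.
Molecular formula: C14H12O2S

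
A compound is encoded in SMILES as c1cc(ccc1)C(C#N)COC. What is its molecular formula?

C10H11NO

Heavy atoms from the SMILES: 10 C, 1 N, 1 O.
Implicit hydrogens by atom environment:
  5 × C (aromatic): 1 H each → 5
  1 × C: 3 H
  1 × C: 2 H
  1 × C: 1 H
  1 × C: no H
  1 × C (aromatic): no H
  1 × N: no H
  1 × O: no H
  Total hydrogens = 11.
Molecular formula: C10H11NO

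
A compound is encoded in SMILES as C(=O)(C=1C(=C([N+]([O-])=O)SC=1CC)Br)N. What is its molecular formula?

C7H7BrN2O3S

Heavy atoms from the SMILES: 1 Br, 7 C, 2 N, 3 O, 1 S.
Implicit hydrogens by atom environment:
  4 × C (aromatic): no H
  2 × O: no H
  1 × Br: no H
  1 × C: 3 H
  1 × C: 2 H
  1 × C: no H
  1 × N: 2 H
  1 × N (charge +1): no H
  1 × O (charge -1): no H
  1 × S (aromatic): no H
  Total hydrogens = 7.
Molecular formula: C7H7BrN2O3S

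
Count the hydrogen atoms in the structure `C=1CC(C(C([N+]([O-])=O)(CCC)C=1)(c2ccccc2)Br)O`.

Hydrogens are implicit in SMILES; fill each atom to its normal valence:
  5 × C (aromatic): 1 H each → 5
  3 × C: 2 H each → 6
  3 × C: 1 H each → 3
  2 × C: no H
  1 × Br: no H
  1 × C: 3 H
  1 × C (aromatic): no H
  1 × N (charge +1): no H
  1 × O: 1 H
  1 × O: no H
  1 × O (charge -1): no H
  Total hydrogens = 18.

18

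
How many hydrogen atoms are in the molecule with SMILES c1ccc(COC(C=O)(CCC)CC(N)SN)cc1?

Hydrogens are implicit in SMILES; fill each atom to its normal valence:
  5 × C (aromatic): 1 H each → 5
  4 × C: 2 H each → 8
  2 × C: 1 H each → 2
  2 × N: 2 H each → 4
  2 × O: no H
  1 × C: 3 H
  1 × C: no H
  1 × C (aromatic): no H
  1 × S: no H
  Total hydrogens = 22.

22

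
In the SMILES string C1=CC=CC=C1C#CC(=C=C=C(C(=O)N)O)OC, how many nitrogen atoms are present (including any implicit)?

1

The symbol for nitrogen appears 1 time in the SMILES.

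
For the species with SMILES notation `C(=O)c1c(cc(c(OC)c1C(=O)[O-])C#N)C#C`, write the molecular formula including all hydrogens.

Heavy atoms from the SMILES: 12 C, 1 N, 4 O.
Implicit hydrogens by atom environment:
  5 × C (aromatic): no H
  3 × C: no H
  3 × O: no H
  2 × C: 1 H each → 2
  1 × C: 3 H
  1 × C (aromatic): 1 H
  1 × N: no H
  1 × O (charge -1): no H
  Total hydrogens = 6.
Net charge -1.
Molecular formula: C12H6NO4-

C12H6NO4-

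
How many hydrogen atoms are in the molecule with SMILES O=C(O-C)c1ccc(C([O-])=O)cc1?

7

Hydrogens are implicit in SMILES; fill each atom to its normal valence:
  4 × C (aromatic): 1 H each → 4
  3 × O: no H
  2 × C (aromatic): no H
  2 × C: no H
  1 × C: 3 H
  1 × O (charge -1): no H
  Total hydrogens = 7.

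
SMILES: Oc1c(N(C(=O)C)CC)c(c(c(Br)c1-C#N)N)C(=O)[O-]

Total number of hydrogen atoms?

11

Hydrogens are implicit in SMILES; fill each atom to its normal valence:
  6 × C (aromatic): no H
  3 × C: no H
  2 × C: 3 H each → 6
  2 × N: no H
  2 × O: no H
  1 × Br: no H
  1 × C: 2 H
  1 × N: 2 H
  1 × O: 1 H
  1 × O (charge -1): no H
  Total hydrogens = 11.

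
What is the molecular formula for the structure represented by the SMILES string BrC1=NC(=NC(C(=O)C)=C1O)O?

Heavy atoms from the SMILES: 1 Br, 6 C, 2 N, 3 O.
Implicit hydrogens by atom environment:
  4 × C (aromatic): no H
  2 × N (aromatic): no H
  2 × O: 1 H each → 2
  1 × Br: no H
  1 × C: 3 H
  1 × C: no H
  1 × O: no H
  Total hydrogens = 5.
Molecular formula: C6H5BrN2O3

C6H5BrN2O3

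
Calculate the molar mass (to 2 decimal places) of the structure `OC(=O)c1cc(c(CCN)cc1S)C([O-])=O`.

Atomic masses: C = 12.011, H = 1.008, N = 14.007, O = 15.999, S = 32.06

Molecular formula: C10H10NO4S-.
M = 10×12.011 + 10×1.008 + 1×14.007 + 4×15.999 + 1×32.06 = 240.25 g/mol.

240.25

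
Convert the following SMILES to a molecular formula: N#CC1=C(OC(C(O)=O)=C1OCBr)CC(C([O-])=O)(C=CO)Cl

C12H8BrClNO7-

Heavy atoms from the SMILES: 1 Br, 12 C, 1 Cl, 1 N, 7 O.
Implicit hydrogens by atom environment:
  4 × C (aromatic): no H
  4 × C: no H
  3 × O: no H
  2 × C: 2 H each → 4
  2 × C: 1 H each → 2
  2 × O: 1 H each → 2
  1 × Br: no H
  1 × Cl: no H
  1 × N: no H
  1 × O (aromatic): no H
  1 × O (charge -1): no H
  Total hydrogens = 8.
Net charge -1.
Molecular formula: C12H8BrClNO7-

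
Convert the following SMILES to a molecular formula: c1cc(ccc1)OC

Heavy atoms from the SMILES: 7 C, 1 O.
Implicit hydrogens by atom environment:
  5 × C (aromatic): 1 H each → 5
  1 × C: 3 H
  1 × C (aromatic): no H
  1 × O: no H
  Total hydrogens = 8.
Molecular formula: C7H8O

C7H8O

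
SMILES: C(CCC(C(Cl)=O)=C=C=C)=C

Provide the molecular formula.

C9H9ClO

Heavy atoms from the SMILES: 9 C, 1 Cl, 1 O.
Implicit hydrogens by atom environment:
  4 × C: 2 H each → 8
  4 × C: no H
  1 × C: 1 H
  1 × Cl: no H
  1 × O: no H
  Total hydrogens = 9.
Molecular formula: C9H9ClO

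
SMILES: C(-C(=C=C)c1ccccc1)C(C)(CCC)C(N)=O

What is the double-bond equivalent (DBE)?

7

Molecular formula from the SMILES: C16H21NO.
DoU = (2C + 2 + N − H − X)/2 = (2·16 + 2 + 1 − 21 − 0)/2 = 14/2 = 7.
(Structurally: 1 ring(s) + 6 π bond(s) = 7.)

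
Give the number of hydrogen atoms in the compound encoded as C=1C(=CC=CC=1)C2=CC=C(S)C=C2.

Hydrogens are implicit in SMILES; fill each atom to its normal valence:
  9 × C (aromatic): 1 H each → 9
  3 × C (aromatic): no H
  1 × S: 1 H
  Total hydrogens = 10.

10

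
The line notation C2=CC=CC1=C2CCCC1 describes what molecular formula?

C10H12

Heavy atoms from the SMILES: 10 C.
Implicit hydrogens by atom environment:
  4 × C: 2 H each → 8
  4 × C (aromatic): 1 H each → 4
  2 × C (aromatic): no H
  Total hydrogens = 12.
Molecular formula: C10H12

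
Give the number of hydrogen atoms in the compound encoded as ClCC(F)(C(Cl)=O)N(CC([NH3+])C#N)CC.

13

Hydrogens are implicit in SMILES; fill each atom to its normal valence:
  3 × C: 2 H each → 6
  3 × C: no H
  2 × Cl: no H
  2 × N: no H
  1 × C: 3 H
  1 × C: 1 H
  1 × F: no H
  1 × N (charge +1): 3 H
  1 × O: no H
  Total hydrogens = 13.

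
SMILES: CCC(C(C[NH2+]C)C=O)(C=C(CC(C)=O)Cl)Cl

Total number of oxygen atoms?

2

The symbol for oxygen appears 2 times in the SMILES.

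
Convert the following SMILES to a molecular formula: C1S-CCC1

Heavy atoms from the SMILES: 4 C, 1 S.
Implicit hydrogens by atom environment:
  4 × C: 2 H each → 8
  1 × S: no H
  Total hydrogens = 8.
Molecular formula: C4H8S

C4H8S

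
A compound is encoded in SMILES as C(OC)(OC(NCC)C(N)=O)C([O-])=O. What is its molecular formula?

Heavy atoms from the SMILES: 7 C, 2 N, 5 O.
Implicit hydrogens by atom environment:
  4 × O: no H
  2 × C: 3 H each → 6
  2 × C: 1 H each → 2
  2 × C: no H
  1 × C: 2 H
  1 × N: 2 H
  1 × N: 1 H
  1 × O (charge -1): no H
  Total hydrogens = 13.
Net charge -1.
Molecular formula: C7H13N2O5-

C7H13N2O5-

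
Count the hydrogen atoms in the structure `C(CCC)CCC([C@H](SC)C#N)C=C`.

Hydrogens are implicit in SMILES; fill each atom to its normal valence:
  6 × C: 2 H each → 12
  3 × C: 1 H each → 3
  2 × C: 3 H each → 6
  1 × C: no H
  1 × N: no H
  1 × S: no H
  Total hydrogens = 21.

21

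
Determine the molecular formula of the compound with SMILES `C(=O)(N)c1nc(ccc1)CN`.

Heavy atoms from the SMILES: 7 C, 3 N, 1 O.
Implicit hydrogens by atom environment:
  3 × C (aromatic): 1 H each → 3
  2 × C (aromatic): no H
  2 × N: 2 H each → 4
  1 × C: 2 H
  1 × C: no H
  1 × N (aromatic): no H
  1 × O: no H
  Total hydrogens = 9.
Molecular formula: C7H9N3O

C7H9N3O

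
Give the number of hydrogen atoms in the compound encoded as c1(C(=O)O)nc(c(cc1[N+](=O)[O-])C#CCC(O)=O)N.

Hydrogens are implicit in SMILES; fill each atom to its normal valence:
  4 × C (aromatic): no H
  4 × C: no H
  3 × O: no H
  2 × O: 1 H each → 2
  1 × C: 2 H
  1 × C (aromatic): 1 H
  1 × N: 2 H
  1 × N (aromatic): no H
  1 × N (charge +1): no H
  1 × O (charge -1): no H
  Total hydrogens = 7.

7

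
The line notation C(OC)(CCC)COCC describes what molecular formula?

Heavy atoms from the SMILES: 8 C, 2 O.
Implicit hydrogens by atom environment:
  4 × C: 2 H each → 8
  3 × C: 3 H each → 9
  2 × O: no H
  1 × C: 1 H
  Total hydrogens = 18.
Molecular formula: C8H18O2

C8H18O2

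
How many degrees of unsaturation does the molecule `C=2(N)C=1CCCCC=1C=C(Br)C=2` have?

5

Molecular formula from the SMILES: C10H12BrN.
DoU = (2C + 2 + N − H − X)/2 = (2·10 + 2 + 1 − 12 − 1)/2 = 10/2 = 5.
(Structurally: 2 ring(s) + 3 π bond(s) = 5.)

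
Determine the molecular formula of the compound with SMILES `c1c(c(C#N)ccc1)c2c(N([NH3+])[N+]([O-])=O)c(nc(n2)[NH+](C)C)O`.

[C13H15N7O3]2+

Heavy atoms from the SMILES: 13 C, 7 N, 3 O.
Implicit hydrogens by atom environment:
  6 × C (aromatic): no H
  4 × C (aromatic): 1 H each → 4
  2 × C: 3 H each → 6
  2 × N (aromatic): no H
  2 × N: no H
  1 × C: no H
  1 × N (charge +1): 3 H
  1 × N (charge +1): 1 H
  1 × N (charge +1): no H
  1 × O: 1 H
  1 × O: no H
  1 × O (charge -1): no H
  Total hydrogens = 15.
Net charge +2.
Molecular formula: [C13H15N7O3]2+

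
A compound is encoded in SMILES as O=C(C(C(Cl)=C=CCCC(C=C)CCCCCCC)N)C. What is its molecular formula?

C18H30ClNO

Heavy atoms from the SMILES: 18 C, 1 Cl, 1 N, 1 O.
Implicit hydrogens by atom environment:
  9 × C: 2 H each → 18
  4 × C: 1 H each → 4
  3 × C: no H
  2 × C: 3 H each → 6
  1 × Cl: no H
  1 × N: 2 H
  1 × O: no H
  Total hydrogens = 30.
Molecular formula: C18H30ClNO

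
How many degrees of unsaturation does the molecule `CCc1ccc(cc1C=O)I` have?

5

Molecular formula from the SMILES: C9H9IO.
DoU = (2C + 2 + N − H − X)/2 = (2·9 + 2 + 0 − 9 − 1)/2 = 10/2 = 5.
(Structurally: 1 ring(s) + 4 π bond(s) = 5.)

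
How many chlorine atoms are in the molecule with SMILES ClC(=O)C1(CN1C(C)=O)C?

The symbol for chlorine appears 1 time in the SMILES.

1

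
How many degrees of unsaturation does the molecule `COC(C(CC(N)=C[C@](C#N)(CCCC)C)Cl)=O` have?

4

Molecular formula from the SMILES: C13H21ClN2O2.
DoU = (2C + 2 + N − H − X)/2 = (2·13 + 2 + 2 − 21 − 1)/2 = 8/2 = 4.
(Structurally: 0 ring(s) + 4 π bond(s) = 4.)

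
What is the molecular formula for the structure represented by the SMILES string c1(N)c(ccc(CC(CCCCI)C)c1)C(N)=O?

Heavy atoms from the SMILES: 14 C, 1 I, 2 N, 1 O.
Implicit hydrogens by atom environment:
  5 × C: 2 H each → 10
  3 × C (aromatic): 1 H each → 3
  3 × C (aromatic): no H
  2 × N: 2 H each → 4
  1 × C: 3 H
  1 × C: 1 H
  1 × C: no H
  1 × I: no H
  1 × O: no H
  Total hydrogens = 21.
Molecular formula: C14H21IN2O

C14H21IN2O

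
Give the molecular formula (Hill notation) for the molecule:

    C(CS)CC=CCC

Heavy atoms from the SMILES: 7 C, 1 S.
Implicit hydrogens by atom environment:
  4 × C: 2 H each → 8
  2 × C: 1 H each → 2
  1 × C: 3 H
  1 × S: 1 H
  Total hydrogens = 14.
Molecular formula: C7H14S

C7H14S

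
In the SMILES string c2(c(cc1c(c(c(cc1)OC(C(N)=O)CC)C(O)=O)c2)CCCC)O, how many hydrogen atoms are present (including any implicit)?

23

Hydrogens are implicit in SMILES; fill each atom to its normal valence:
  6 × C (aromatic): no H
  4 × C: 2 H each → 8
  4 × C (aromatic): 1 H each → 4
  3 × O: no H
  2 × C: 3 H each → 6
  2 × C: no H
  2 × O: 1 H each → 2
  1 × C: 1 H
  1 × N: 2 H
  Total hydrogens = 23.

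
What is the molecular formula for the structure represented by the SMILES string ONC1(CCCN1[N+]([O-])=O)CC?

Heavy atoms from the SMILES: 6 C, 3 N, 3 O.
Implicit hydrogens by atom environment:
  4 × C: 2 H each → 8
  1 × C: 3 H
  1 × C: no H
  1 × N: 1 H
  1 × N: no H
  1 × N (charge +1): no H
  1 × O: 1 H
  1 × O: no H
  1 × O (charge -1): no H
  Total hydrogens = 13.
Molecular formula: C6H13N3O3

C6H13N3O3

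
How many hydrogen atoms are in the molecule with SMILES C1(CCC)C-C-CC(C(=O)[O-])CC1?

19

Hydrogens are implicit in SMILES; fill each atom to its normal valence:
  7 × C: 2 H each → 14
  2 × C: 1 H each → 2
  1 × C: 3 H
  1 × C: no H
  1 × O: no H
  1 × O (charge -1): no H
  Total hydrogens = 19.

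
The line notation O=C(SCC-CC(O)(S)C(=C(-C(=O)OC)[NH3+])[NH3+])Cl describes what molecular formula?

Heavy atoms from the SMILES: 9 C, 1 Cl, 2 N, 4 O, 2 S.
Implicit hydrogens by atom environment:
  5 × C: no H
  3 × C: 2 H each → 6
  3 × O: no H
  2 × N (charge +1): 3 H each → 6
  1 × C: 3 H
  1 × Cl: no H
  1 × O: 1 H
  1 × S: 1 H
  1 × S: no H
  Total hydrogens = 17.
Net charge +2.
Molecular formula: [C9H17ClN2O4S2]2+

[C9H17ClN2O4S2]2+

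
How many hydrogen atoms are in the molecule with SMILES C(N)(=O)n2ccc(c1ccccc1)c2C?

12

Hydrogens are implicit in SMILES; fill each atom to its normal valence:
  7 × C (aromatic): 1 H each → 7
  3 × C (aromatic): no H
  1 × C: 3 H
  1 × C: no H
  1 × N: 2 H
  1 × N (aromatic): no H
  1 × O: no H
  Total hydrogens = 12.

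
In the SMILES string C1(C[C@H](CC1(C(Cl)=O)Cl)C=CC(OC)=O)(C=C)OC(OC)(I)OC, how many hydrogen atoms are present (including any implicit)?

Hydrogens are implicit in SMILES; fill each atom to its normal valence:
  6 × O: no H
  5 × C: no H
  4 × C: 1 H each → 4
  3 × C: 3 H each → 9
  3 × C: 2 H each → 6
  2 × Cl: no H
  1 × I: no H
  Total hydrogens = 19.

19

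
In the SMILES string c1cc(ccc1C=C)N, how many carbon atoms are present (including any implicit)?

8

The symbol for carbon appears 8 times in the SMILES. Lowercase c denotes aromatic carbon and counts toward C.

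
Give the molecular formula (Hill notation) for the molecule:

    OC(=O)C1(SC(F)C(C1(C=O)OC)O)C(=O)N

C8H10FNO6S

Heavy atoms from the SMILES: 8 C, 1 F, 1 N, 6 O, 1 S.
Implicit hydrogens by atom environment:
  4 × C: no H
  4 × O: no H
  3 × C: 1 H each → 3
  2 × O: 1 H each → 2
  1 × C: 3 H
  1 × F: no H
  1 × N: 2 H
  1 × S: no H
  Total hydrogens = 10.
Molecular formula: C8H10FNO6S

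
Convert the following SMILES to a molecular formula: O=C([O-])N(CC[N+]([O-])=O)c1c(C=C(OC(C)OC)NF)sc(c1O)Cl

C12H14ClFN3O7S-

Heavy atoms from the SMILES: 12 C, 1 Cl, 1 F, 3 N, 7 O, 1 S.
Implicit hydrogens by atom environment:
  4 × C (aromatic): no H
  4 × O: no H
  2 × C: 3 H each → 6
  2 × C: 2 H each → 4
  2 × C: 1 H each → 2
  2 × C: no H
  2 × O (charge -1): no H
  1 × Cl: no H
  1 × F: no H
  1 × N: 1 H
  1 × N: no H
  1 × N (charge +1): no H
  1 × O: 1 H
  1 × S (aromatic): no H
  Total hydrogens = 14.
Net charge -1.
Molecular formula: C12H14ClFN3O7S-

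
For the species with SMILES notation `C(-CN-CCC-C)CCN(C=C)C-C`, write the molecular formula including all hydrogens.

C12H26N2

Heavy atoms from the SMILES: 12 C, 2 N.
Implicit hydrogens by atom environment:
  9 × C: 2 H each → 18
  2 × C: 3 H each → 6
  1 × C: 1 H
  1 × N: 1 H
  1 × N: no H
  Total hydrogens = 26.
Molecular formula: C12H26N2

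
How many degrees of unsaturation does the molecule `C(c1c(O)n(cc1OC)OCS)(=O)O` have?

Molecular formula from the SMILES: C7H9NO5S.
DoU = (2C + 2 + N − H − X)/2 = (2·7 + 2 + 1 − 9 − 0)/2 = 8/2 = 4.
(Structurally: 1 ring(s) + 3 π bond(s) = 4.)

4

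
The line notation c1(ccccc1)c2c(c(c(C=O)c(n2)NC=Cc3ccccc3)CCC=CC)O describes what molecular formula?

C25H24N2O2

Heavy atoms from the SMILES: 25 C, 2 N, 2 O.
Implicit hydrogens by atom environment:
  10 × C (aromatic): 1 H each → 10
  7 × C (aromatic): no H
  5 × C: 1 H each → 5
  2 × C: 2 H each → 4
  1 × C: 3 H
  1 × N: 1 H
  1 × N (aromatic): no H
  1 × O: 1 H
  1 × O: no H
  Total hydrogens = 24.
Molecular formula: C25H24N2O2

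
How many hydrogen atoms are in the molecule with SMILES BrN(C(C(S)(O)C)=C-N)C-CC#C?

Hydrogens are implicit in SMILES; fill each atom to its normal valence:
  3 × C: no H
  2 × C: 2 H each → 4
  2 × C: 1 H each → 2
  1 × Br: no H
  1 × C: 3 H
  1 × N: 2 H
  1 × N: no H
  1 × O: 1 H
  1 × S: 1 H
  Total hydrogens = 13.

13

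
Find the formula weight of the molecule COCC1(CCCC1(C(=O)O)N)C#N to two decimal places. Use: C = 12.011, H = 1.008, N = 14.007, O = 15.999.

198.22

Molecular formula: C9H14N2O3.
M = 9×12.011 + 14×1.008 + 2×14.007 + 3×15.999 = 198.22 g/mol.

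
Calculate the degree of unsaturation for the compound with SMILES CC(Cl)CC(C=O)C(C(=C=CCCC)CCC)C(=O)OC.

4

Molecular formula from the SMILES: C17H27ClO3.
DoU = (2C + 2 + N − H − X)/2 = (2·17 + 2 + 0 − 27 − 1)/2 = 8/2 = 4.
(Structurally: 0 ring(s) + 4 π bond(s) = 4.)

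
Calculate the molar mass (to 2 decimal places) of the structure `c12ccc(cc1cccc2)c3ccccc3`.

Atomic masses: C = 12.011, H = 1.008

Molecular formula: C16H12.
M = 16×12.011 + 12×1.008 = 204.27 g/mol.

204.27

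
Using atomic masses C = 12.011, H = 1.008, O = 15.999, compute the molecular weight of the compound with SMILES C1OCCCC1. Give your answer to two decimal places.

Molecular formula: C5H10O.
M = 5×12.011 + 10×1.008 + 1×15.999 = 86.13 g/mol.

86.13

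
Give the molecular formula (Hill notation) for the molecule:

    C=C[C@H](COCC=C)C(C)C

C10H18O

Heavy atoms from the SMILES: 10 C, 1 O.
Implicit hydrogens by atom environment:
  4 × C: 2 H each → 8
  4 × C: 1 H each → 4
  2 × C: 3 H each → 6
  1 × O: no H
  Total hydrogens = 18.
Molecular formula: C10H18O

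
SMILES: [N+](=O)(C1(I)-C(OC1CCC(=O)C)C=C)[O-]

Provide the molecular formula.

C9H12INO4

Heavy atoms from the SMILES: 9 C, 1 I, 1 N, 4 O.
Implicit hydrogens by atom environment:
  3 × C: 2 H each → 6
  3 × C: 1 H each → 3
  3 × O: no H
  2 × C: no H
  1 × C: 3 H
  1 × I: no H
  1 × N (charge +1): no H
  1 × O (charge -1): no H
  Total hydrogens = 12.
Molecular formula: C9H12INO4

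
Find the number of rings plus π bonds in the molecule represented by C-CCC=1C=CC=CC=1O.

4

Molecular formula from the SMILES: C9H12O.
DoU = (2C + 2 + N − H − X)/2 = (2·9 + 2 + 0 − 12 − 0)/2 = 8/2 = 4.
(Structurally: 1 ring(s) + 3 π bond(s) = 4.)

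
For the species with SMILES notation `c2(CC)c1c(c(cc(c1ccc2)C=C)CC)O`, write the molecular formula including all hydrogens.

Heavy atoms from the SMILES: 16 C, 1 O.
Implicit hydrogens by atom environment:
  6 × C (aromatic): no H
  4 × C (aromatic): 1 H each → 4
  3 × C: 2 H each → 6
  2 × C: 3 H each → 6
  1 × C: 1 H
  1 × O: 1 H
  Total hydrogens = 18.
Molecular formula: C16H18O

C16H18O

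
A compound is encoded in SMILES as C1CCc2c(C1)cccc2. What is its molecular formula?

Heavy atoms from the SMILES: 10 C.
Implicit hydrogens by atom environment:
  4 × C: 2 H each → 8
  4 × C (aromatic): 1 H each → 4
  2 × C (aromatic): no H
  Total hydrogens = 12.
Molecular formula: C10H12

C10H12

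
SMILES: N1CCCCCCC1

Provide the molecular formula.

Heavy atoms from the SMILES: 7 C, 1 N.
Implicit hydrogens by atom environment:
  7 × C: 2 H each → 14
  1 × N: 1 H
  Total hydrogens = 15.
Molecular formula: C7H15N

C7H15N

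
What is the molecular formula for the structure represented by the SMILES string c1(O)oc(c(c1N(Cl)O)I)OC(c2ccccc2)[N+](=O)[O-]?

C11H8ClIN2O6

Heavy atoms from the SMILES: 11 C, 1 Cl, 1 I, 2 N, 6 O.
Implicit hydrogens by atom environment:
  5 × C (aromatic): 1 H each → 5
  5 × C (aromatic): no H
  2 × O: 1 H each → 2
  2 × O: no H
  1 × C: 1 H
  1 × Cl: no H
  1 × I: no H
  1 × N: no H
  1 × N (charge +1): no H
  1 × O (aromatic): no H
  1 × O (charge -1): no H
  Total hydrogens = 8.
Molecular formula: C11H8ClIN2O6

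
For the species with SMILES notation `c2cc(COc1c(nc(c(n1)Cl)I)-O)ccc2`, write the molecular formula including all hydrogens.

C11H8ClIN2O2

Heavy atoms from the SMILES: 11 C, 1 Cl, 1 I, 2 N, 2 O.
Implicit hydrogens by atom environment:
  5 × C (aromatic): 1 H each → 5
  5 × C (aromatic): no H
  2 × N (aromatic): no H
  1 × C: 2 H
  1 × Cl: no H
  1 × I: no H
  1 × O: 1 H
  1 × O: no H
  Total hydrogens = 8.
Molecular formula: C11H8ClIN2O2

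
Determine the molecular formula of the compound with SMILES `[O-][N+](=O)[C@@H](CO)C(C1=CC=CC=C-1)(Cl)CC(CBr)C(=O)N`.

C13H16BrClN2O4

Heavy atoms from the SMILES: 1 Br, 13 C, 1 Cl, 2 N, 4 O.
Implicit hydrogens by atom environment:
  5 × C (aromatic): 1 H each → 5
  3 × C: 2 H each → 6
  2 × C: 1 H each → 2
  2 × C: no H
  2 × O: no H
  1 × Br: no H
  1 × C (aromatic): no H
  1 × Cl: no H
  1 × N: 2 H
  1 × N (charge +1): no H
  1 × O: 1 H
  1 × O (charge -1): no H
  Total hydrogens = 16.
Molecular formula: C13H16BrClN2O4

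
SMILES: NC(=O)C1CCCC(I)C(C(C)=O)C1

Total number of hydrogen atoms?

16

Hydrogens are implicit in SMILES; fill each atom to its normal valence:
  4 × C: 2 H each → 8
  3 × C: 1 H each → 3
  2 × C: no H
  2 × O: no H
  1 × C: 3 H
  1 × I: no H
  1 × N: 2 H
  Total hydrogens = 16.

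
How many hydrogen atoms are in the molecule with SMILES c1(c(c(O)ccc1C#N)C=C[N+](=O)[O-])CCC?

Hydrogens are implicit in SMILES; fill each atom to its normal valence:
  4 × C (aromatic): no H
  2 × C: 2 H each → 4
  2 × C (aromatic): 1 H each → 2
  2 × C: 1 H each → 2
  1 × C: 3 H
  1 × C: no H
  1 × N: no H
  1 × N (charge +1): no H
  1 × O: 1 H
  1 × O: no H
  1 × O (charge -1): no H
  Total hydrogens = 12.

12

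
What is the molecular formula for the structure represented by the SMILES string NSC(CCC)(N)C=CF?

C6H13FN2S

Heavy atoms from the SMILES: 6 C, 1 F, 2 N, 1 S.
Implicit hydrogens by atom environment:
  2 × C: 2 H each → 4
  2 × C: 1 H each → 2
  2 × N: 2 H each → 4
  1 × C: 3 H
  1 × C: no H
  1 × F: no H
  1 × S: no H
  Total hydrogens = 13.
Molecular formula: C6H13FN2S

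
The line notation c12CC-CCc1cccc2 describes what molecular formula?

Heavy atoms from the SMILES: 10 C.
Implicit hydrogens by atom environment:
  4 × C: 2 H each → 8
  4 × C (aromatic): 1 H each → 4
  2 × C (aromatic): no H
  Total hydrogens = 12.
Molecular formula: C10H12

C10H12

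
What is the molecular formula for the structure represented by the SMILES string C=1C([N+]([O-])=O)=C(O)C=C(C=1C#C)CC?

Heavy atoms from the SMILES: 10 C, 1 N, 3 O.
Implicit hydrogens by atom environment:
  4 × C (aromatic): no H
  2 × C (aromatic): 1 H each → 2
  1 × C: 3 H
  1 × C: 2 H
  1 × C: 1 H
  1 × C: no H
  1 × N (charge +1): no H
  1 × O: 1 H
  1 × O: no H
  1 × O (charge -1): no H
  Total hydrogens = 9.
Molecular formula: C10H9NO3

C10H9NO3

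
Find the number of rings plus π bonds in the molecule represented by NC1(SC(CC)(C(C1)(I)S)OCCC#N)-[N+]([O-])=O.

Molecular formula from the SMILES: C9H14IN3O3S2.
DoU = (2C + 2 + N − H − X)/2 = (2·9 + 2 + 3 − 14 − 1)/2 = 8/2 = 4.
(Structurally: 1 ring(s) + 3 π bond(s) = 4.)

4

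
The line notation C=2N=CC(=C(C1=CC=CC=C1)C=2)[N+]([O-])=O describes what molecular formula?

Heavy atoms from the SMILES: 11 C, 2 N, 2 O.
Implicit hydrogens by atom environment:
  8 × C (aromatic): 1 H each → 8
  3 × C (aromatic): no H
  1 × N (aromatic): no H
  1 × N (charge +1): no H
  1 × O: no H
  1 × O (charge -1): no H
  Total hydrogens = 8.
Molecular formula: C11H8N2O2

C11H8N2O2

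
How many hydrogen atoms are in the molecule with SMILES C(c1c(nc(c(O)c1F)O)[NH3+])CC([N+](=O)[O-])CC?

15

Hydrogens are implicit in SMILES; fill each atom to its normal valence:
  5 × C (aromatic): no H
  3 × C: 2 H each → 6
  2 × O: 1 H each → 2
  1 × C: 3 H
  1 × C: 1 H
  1 × F: no H
  1 × N (charge +1): 3 H
  1 × N (aromatic): no H
  1 × N (charge +1): no H
  1 × O: no H
  1 × O (charge -1): no H
  Total hydrogens = 15.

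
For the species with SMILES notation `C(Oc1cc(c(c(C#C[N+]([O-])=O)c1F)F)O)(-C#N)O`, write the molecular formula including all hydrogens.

C10H4F2N2O5

Heavy atoms from the SMILES: 10 C, 2 F, 2 N, 5 O.
Implicit hydrogens by atom environment:
  5 × C (aromatic): no H
  3 × C: no H
  2 × F: no H
  2 × O: 1 H each → 2
  2 × O: no H
  1 × C (aromatic): 1 H
  1 × C: 1 H
  1 × N: no H
  1 × N (charge +1): no H
  1 × O (charge -1): no H
  Total hydrogens = 4.
Molecular formula: C10H4F2N2O5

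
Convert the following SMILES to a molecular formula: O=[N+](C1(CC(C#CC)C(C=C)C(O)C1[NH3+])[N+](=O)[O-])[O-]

Heavy atoms from the SMILES: 11 C, 3 N, 5 O.
Implicit hydrogens by atom environment:
  5 × C: 1 H each → 5
  3 × C: no H
  2 × C: 2 H each → 4
  2 × N (charge +1): no H
  2 × O: no H
  2 × O (charge -1): no H
  1 × C: 3 H
  1 × N (charge +1): 3 H
  1 × O: 1 H
  Total hydrogens = 16.
Net charge +1.
Molecular formula: C11H16N3O5+

C11H16N3O5+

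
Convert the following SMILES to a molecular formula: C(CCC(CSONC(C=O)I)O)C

C8H16INO3S

Heavy atoms from the SMILES: 8 C, 1 I, 1 N, 3 O, 1 S.
Implicit hydrogens by atom environment:
  4 × C: 2 H each → 8
  3 × C: 1 H each → 3
  2 × O: no H
  1 × C: 3 H
  1 × I: no H
  1 × N: 1 H
  1 × O: 1 H
  1 × S: no H
  Total hydrogens = 16.
Molecular formula: C8H16INO3S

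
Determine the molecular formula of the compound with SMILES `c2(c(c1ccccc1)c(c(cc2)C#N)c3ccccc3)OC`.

Heavy atoms from the SMILES: 20 C, 1 N, 1 O.
Implicit hydrogens by atom environment:
  12 × C (aromatic): 1 H each → 12
  6 × C (aromatic): no H
  1 × C: 3 H
  1 × C: no H
  1 × N: no H
  1 × O: no H
  Total hydrogens = 15.
Molecular formula: C20H15NO

C20H15NO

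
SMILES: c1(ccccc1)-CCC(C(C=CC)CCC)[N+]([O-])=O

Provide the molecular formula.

Heavy atoms from the SMILES: 16 C, 1 N, 2 O.
Implicit hydrogens by atom environment:
  5 × C (aromatic): 1 H each → 5
  4 × C: 2 H each → 8
  4 × C: 1 H each → 4
  2 × C: 3 H each → 6
  1 × C (aromatic): no H
  1 × N (charge +1): no H
  1 × O: no H
  1 × O (charge -1): no H
  Total hydrogens = 23.
Molecular formula: C16H23NO2

C16H23NO2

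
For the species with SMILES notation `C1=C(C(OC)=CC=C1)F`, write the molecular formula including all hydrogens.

Heavy atoms from the SMILES: 7 C, 1 F, 1 O.
Implicit hydrogens by atom environment:
  4 × C (aromatic): 1 H each → 4
  2 × C (aromatic): no H
  1 × C: 3 H
  1 × F: no H
  1 × O: no H
  Total hydrogens = 7.
Molecular formula: C7H7FO

C7H7FO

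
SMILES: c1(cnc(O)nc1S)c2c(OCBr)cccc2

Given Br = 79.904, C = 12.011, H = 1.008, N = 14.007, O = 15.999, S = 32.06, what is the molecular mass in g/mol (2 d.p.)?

Molecular formula: C11H9BrN2O2S.
M = 1×79.904 + 11×12.011 + 9×1.008 + 2×14.007 + 2×15.999 + 1×32.06 = 313.17 g/mol.

313.17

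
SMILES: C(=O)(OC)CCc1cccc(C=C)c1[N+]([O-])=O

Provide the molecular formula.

Heavy atoms from the SMILES: 12 C, 1 N, 4 O.
Implicit hydrogens by atom environment:
  3 × C: 2 H each → 6
  3 × C (aromatic): 1 H each → 3
  3 × C (aromatic): no H
  3 × O: no H
  1 × C: 3 H
  1 × C: 1 H
  1 × C: no H
  1 × N (charge +1): no H
  1 × O (charge -1): no H
  Total hydrogens = 13.
Molecular formula: C12H13NO4

C12H13NO4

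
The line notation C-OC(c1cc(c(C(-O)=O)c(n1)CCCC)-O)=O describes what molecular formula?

C12H15NO5

Heavy atoms from the SMILES: 12 C, 1 N, 5 O.
Implicit hydrogens by atom environment:
  4 × C (aromatic): no H
  3 × C: 2 H each → 6
  3 × O: no H
  2 × C: 3 H each → 6
  2 × C: no H
  2 × O: 1 H each → 2
  1 × C (aromatic): 1 H
  1 × N (aromatic): no H
  Total hydrogens = 15.
Molecular formula: C12H15NO5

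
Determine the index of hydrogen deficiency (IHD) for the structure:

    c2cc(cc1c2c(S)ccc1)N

7

Molecular formula from the SMILES: C10H9NS.
DoU = (2C + 2 + N − H − X)/2 = (2·10 + 2 + 1 − 9 − 0)/2 = 14/2 = 7.
(Structurally: 2 ring(s) + 5 π bond(s) = 7.)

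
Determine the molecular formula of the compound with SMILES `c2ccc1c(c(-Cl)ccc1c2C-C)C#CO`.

C14H11ClO

Heavy atoms from the SMILES: 14 C, 1 Cl, 1 O.
Implicit hydrogens by atom environment:
  5 × C (aromatic): 1 H each → 5
  5 × C (aromatic): no H
  2 × C: no H
  1 × C: 3 H
  1 × C: 2 H
  1 × Cl: no H
  1 × O: 1 H
  Total hydrogens = 11.
Molecular formula: C14H11ClO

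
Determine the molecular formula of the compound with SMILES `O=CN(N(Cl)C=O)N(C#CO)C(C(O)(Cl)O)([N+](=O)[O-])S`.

Heavy atoms from the SMILES: 6 C, 2 Cl, 4 N, 7 O, 1 S.
Implicit hydrogens by atom environment:
  4 × C: no H
  3 × N: no H
  3 × O: 1 H each → 3
  3 × O: no H
  2 × C: 1 H each → 2
  2 × Cl: no H
  1 × N (charge +1): no H
  1 × O (charge -1): no H
  1 × S: 1 H
  Total hydrogens = 6.
Molecular formula: C6H6Cl2N4O7S

C6H6Cl2N4O7S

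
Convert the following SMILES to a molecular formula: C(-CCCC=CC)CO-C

C9H18O

Heavy atoms from the SMILES: 9 C, 1 O.
Implicit hydrogens by atom environment:
  5 × C: 2 H each → 10
  2 × C: 3 H each → 6
  2 × C: 1 H each → 2
  1 × O: no H
  Total hydrogens = 18.
Molecular formula: C9H18O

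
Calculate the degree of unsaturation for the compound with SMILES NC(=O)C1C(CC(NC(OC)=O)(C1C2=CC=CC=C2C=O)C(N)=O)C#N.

Molecular formula from the SMILES: C17H18N4O5.
DoU = (2C + 2 + N − H − X)/2 = (2·17 + 2 + 4 − 18 − 0)/2 = 22/2 = 11.
(Structurally: 2 ring(s) + 9 π bond(s) = 11.)

11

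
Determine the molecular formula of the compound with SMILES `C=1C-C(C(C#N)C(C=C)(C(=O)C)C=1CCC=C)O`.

C15H19NO2

Heavy atoms from the SMILES: 15 C, 1 N, 2 O.
Implicit hydrogens by atom environment:
  5 × C: 2 H each → 10
  5 × C: 1 H each → 5
  4 × C: no H
  1 × C: 3 H
  1 × N: no H
  1 × O: 1 H
  1 × O: no H
  Total hydrogens = 19.
Molecular formula: C15H19NO2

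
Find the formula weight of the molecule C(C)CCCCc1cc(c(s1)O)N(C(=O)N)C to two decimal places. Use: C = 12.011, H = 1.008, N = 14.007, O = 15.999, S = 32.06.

256.36

Molecular formula: C12H20N2O2S.
M = 12×12.011 + 20×1.008 + 2×14.007 + 2×15.999 + 1×32.06 = 256.36 g/mol.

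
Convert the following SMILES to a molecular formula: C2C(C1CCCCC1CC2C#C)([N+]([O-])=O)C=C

Heavy atoms from the SMILES: 14 C, 1 N, 2 O.
Implicit hydrogens by atom environment:
  7 × C: 2 H each → 14
  5 × C: 1 H each → 5
  2 × C: no H
  1 × N (charge +1): no H
  1 × O: no H
  1 × O (charge -1): no H
  Total hydrogens = 19.
Molecular formula: C14H19NO2

C14H19NO2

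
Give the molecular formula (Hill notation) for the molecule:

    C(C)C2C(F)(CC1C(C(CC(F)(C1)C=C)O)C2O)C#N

C15H21F2NO2

Heavy atoms from the SMILES: 15 C, 2 F, 1 N, 2 O.
Implicit hydrogens by atom environment:
  6 × C: 1 H each → 6
  5 × C: 2 H each → 10
  3 × C: no H
  2 × F: no H
  2 × O: 1 H each → 2
  1 × C: 3 H
  1 × N: no H
  Total hydrogens = 21.
Molecular formula: C15H21F2NO2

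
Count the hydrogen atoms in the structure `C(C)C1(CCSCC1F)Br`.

Hydrogens are implicit in SMILES; fill each atom to its normal valence:
  4 × C: 2 H each → 8
  1 × Br: no H
  1 × C: 3 H
  1 × C: 1 H
  1 × C: no H
  1 × F: no H
  1 × S: no H
  Total hydrogens = 12.

12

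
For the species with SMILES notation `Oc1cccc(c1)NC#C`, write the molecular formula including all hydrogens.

C8H7NO

Heavy atoms from the SMILES: 8 C, 1 N, 1 O.
Implicit hydrogens by atom environment:
  4 × C (aromatic): 1 H each → 4
  2 × C (aromatic): no H
  1 × C: 1 H
  1 × C: no H
  1 × N: 1 H
  1 × O: 1 H
  Total hydrogens = 7.
Molecular formula: C8H7NO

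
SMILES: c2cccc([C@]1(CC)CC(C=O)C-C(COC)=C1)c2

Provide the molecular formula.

C17H22O2

Heavy atoms from the SMILES: 17 C, 2 O.
Implicit hydrogens by atom environment:
  5 × C (aromatic): 1 H each → 5
  4 × C: 2 H each → 8
  3 × C: 1 H each → 3
  2 × C: 3 H each → 6
  2 × C: no H
  2 × O: no H
  1 × C (aromatic): no H
  Total hydrogens = 22.
Molecular formula: C17H22O2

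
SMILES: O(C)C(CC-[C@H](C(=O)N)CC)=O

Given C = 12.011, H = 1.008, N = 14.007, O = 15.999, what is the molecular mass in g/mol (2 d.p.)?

Molecular formula: C8H15NO3.
M = 8×12.011 + 15×1.008 + 1×14.007 + 3×15.999 = 173.21 g/mol.

173.21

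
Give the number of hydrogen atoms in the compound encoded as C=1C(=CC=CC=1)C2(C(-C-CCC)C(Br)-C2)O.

19

Hydrogens are implicit in SMILES; fill each atom to its normal valence:
  5 × C (aromatic): 1 H each → 5
  4 × C: 2 H each → 8
  2 × C: 1 H each → 2
  1 × Br: no H
  1 × C: 3 H
  1 × C: no H
  1 × C (aromatic): no H
  1 × O: 1 H
  Total hydrogens = 19.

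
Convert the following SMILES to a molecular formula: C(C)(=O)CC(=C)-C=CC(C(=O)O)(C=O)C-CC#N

Heavy atoms from the SMILES: 13 C, 1 N, 4 O.
Implicit hydrogens by atom environment:
  5 × C: no H
  4 × C: 2 H each → 8
  3 × C: 1 H each → 3
  3 × O: no H
  1 × C: 3 H
  1 × N: no H
  1 × O: 1 H
  Total hydrogens = 15.
Molecular formula: C13H15NO4

C13H15NO4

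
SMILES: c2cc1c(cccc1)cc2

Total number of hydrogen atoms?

8

Hydrogens are implicit in SMILES; fill each atom to its normal valence:
  8 × C (aromatic): 1 H each → 8
  2 × C (aromatic): no H
  Total hydrogens = 8.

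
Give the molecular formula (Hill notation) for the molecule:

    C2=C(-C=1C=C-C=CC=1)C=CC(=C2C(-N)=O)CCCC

C17H19NO

Heavy atoms from the SMILES: 17 C, 1 N, 1 O.
Implicit hydrogens by atom environment:
  8 × C (aromatic): 1 H each → 8
  4 × C (aromatic): no H
  3 × C: 2 H each → 6
  1 × C: 3 H
  1 × C: no H
  1 × N: 2 H
  1 × O: no H
  Total hydrogens = 19.
Molecular formula: C17H19NO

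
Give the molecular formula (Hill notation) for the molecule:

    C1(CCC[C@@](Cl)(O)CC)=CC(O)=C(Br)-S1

Heavy atoms from the SMILES: 1 Br, 10 C, 1 Cl, 2 O, 1 S.
Implicit hydrogens by atom environment:
  4 × C: 2 H each → 8
  3 × C (aromatic): no H
  2 × O: 1 H each → 2
  1 × Br: no H
  1 × C: 3 H
  1 × C (aromatic): 1 H
  1 × C: no H
  1 × Cl: no H
  1 × S (aromatic): no H
  Total hydrogens = 14.
Molecular formula: C10H14BrClO2S

C10H14BrClO2S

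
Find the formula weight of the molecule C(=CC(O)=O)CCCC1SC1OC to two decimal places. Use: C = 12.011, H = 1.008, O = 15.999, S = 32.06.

Molecular formula: C9H14O3S.
M = 9×12.011 + 14×1.008 + 3×15.999 + 1×32.06 = 202.27 g/mol.

202.27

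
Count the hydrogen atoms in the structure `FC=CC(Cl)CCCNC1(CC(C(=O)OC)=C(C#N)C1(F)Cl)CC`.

20

Hydrogens are implicit in SMILES; fill each atom to its normal valence:
  6 × C: no H
  5 × C: 2 H each → 10
  3 × C: 1 H each → 3
  2 × C: 3 H each → 6
  2 × Cl: no H
  2 × F: no H
  2 × O: no H
  1 × N: 1 H
  1 × N: no H
  Total hydrogens = 20.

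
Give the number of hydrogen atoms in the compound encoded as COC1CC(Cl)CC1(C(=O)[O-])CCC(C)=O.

Hydrogens are implicit in SMILES; fill each atom to its normal valence:
  4 × C: 2 H each → 8
  3 × C: no H
  3 × O: no H
  2 × C: 3 H each → 6
  2 × C: 1 H each → 2
  1 × Cl: no H
  1 × O (charge -1): no H
  Total hydrogens = 16.

16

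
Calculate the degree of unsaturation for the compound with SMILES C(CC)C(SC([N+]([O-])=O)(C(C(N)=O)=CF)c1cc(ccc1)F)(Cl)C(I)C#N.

Molecular formula from the SMILES: C16H15ClF2IN3O3S.
DoU = (2C + 2 + N − H − X)/2 = (2·16 + 2 + 3 − 15 − 4)/2 = 18/2 = 9.
(Structurally: 1 ring(s) + 8 π bond(s) = 9.)

9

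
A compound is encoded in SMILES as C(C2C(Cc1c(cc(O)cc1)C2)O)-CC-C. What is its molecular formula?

Heavy atoms from the SMILES: 14 C, 2 O.
Implicit hydrogens by atom environment:
  5 × C: 2 H each → 10
  3 × C (aromatic): 1 H each → 3
  3 × C (aromatic): no H
  2 × C: 1 H each → 2
  2 × O: 1 H each → 2
  1 × C: 3 H
  Total hydrogens = 20.
Molecular formula: C14H20O2

C14H20O2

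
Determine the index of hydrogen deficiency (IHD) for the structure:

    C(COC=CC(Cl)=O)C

2

Molecular formula from the SMILES: C6H9ClO2.
DoU = (2C + 2 + N − H − X)/2 = (2·6 + 2 + 0 − 9 − 1)/2 = 4/2 = 2.
(Structurally: 0 ring(s) + 2 π bond(s) = 2.)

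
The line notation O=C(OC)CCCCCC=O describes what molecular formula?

Heavy atoms from the SMILES: 8 C, 3 O.
Implicit hydrogens by atom environment:
  5 × C: 2 H each → 10
  3 × O: no H
  1 × C: 3 H
  1 × C: 1 H
  1 × C: no H
  Total hydrogens = 14.
Molecular formula: C8H14O3

C8H14O3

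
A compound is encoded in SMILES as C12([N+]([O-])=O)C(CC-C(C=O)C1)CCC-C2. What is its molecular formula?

C11H17NO3

Heavy atoms from the SMILES: 11 C, 1 N, 3 O.
Implicit hydrogens by atom environment:
  7 × C: 2 H each → 14
  3 × C: 1 H each → 3
  2 × O: no H
  1 × C: no H
  1 × N (charge +1): no H
  1 × O (charge -1): no H
  Total hydrogens = 17.
Molecular formula: C11H17NO3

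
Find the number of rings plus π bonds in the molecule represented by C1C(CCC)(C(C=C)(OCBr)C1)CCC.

2

Molecular formula from the SMILES: C13H23BrO.
DoU = (2C + 2 + N − H − X)/2 = (2·13 + 2 + 0 − 23 − 1)/2 = 4/2 = 2.
(Structurally: 1 ring(s) + 1 π bond(s) = 2.)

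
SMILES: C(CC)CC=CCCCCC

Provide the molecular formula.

C11H22

Heavy atoms from the SMILES: 11 C.
Implicit hydrogens by atom environment:
  7 × C: 2 H each → 14
  2 × C: 3 H each → 6
  2 × C: 1 H each → 2
  Total hydrogens = 22.
Molecular formula: C11H22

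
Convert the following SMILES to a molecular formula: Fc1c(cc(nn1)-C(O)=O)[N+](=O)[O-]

Heavy atoms from the SMILES: 5 C, 1 F, 3 N, 4 O.
Implicit hydrogens by atom environment:
  3 × C (aromatic): no H
  2 × N (aromatic): no H
  2 × O: no H
  1 × C (aromatic): 1 H
  1 × C: no H
  1 × F: no H
  1 × N (charge +1): no H
  1 × O: 1 H
  1 × O (charge -1): no H
  Total hydrogens = 2.
Molecular formula: C5H2FN3O4

C5H2FN3O4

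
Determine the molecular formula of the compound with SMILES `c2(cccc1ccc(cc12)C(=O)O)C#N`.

Heavy atoms from the SMILES: 12 C, 1 N, 2 O.
Implicit hydrogens by atom environment:
  6 × C (aromatic): 1 H each → 6
  4 × C (aromatic): no H
  2 × C: no H
  1 × N: no H
  1 × O: 1 H
  1 × O: no H
  Total hydrogens = 7.
Molecular formula: C12H7NO2

C12H7NO2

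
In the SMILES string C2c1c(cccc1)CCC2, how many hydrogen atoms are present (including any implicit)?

Hydrogens are implicit in SMILES; fill each atom to its normal valence:
  4 × C: 2 H each → 8
  4 × C (aromatic): 1 H each → 4
  2 × C (aromatic): no H
  Total hydrogens = 12.

12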